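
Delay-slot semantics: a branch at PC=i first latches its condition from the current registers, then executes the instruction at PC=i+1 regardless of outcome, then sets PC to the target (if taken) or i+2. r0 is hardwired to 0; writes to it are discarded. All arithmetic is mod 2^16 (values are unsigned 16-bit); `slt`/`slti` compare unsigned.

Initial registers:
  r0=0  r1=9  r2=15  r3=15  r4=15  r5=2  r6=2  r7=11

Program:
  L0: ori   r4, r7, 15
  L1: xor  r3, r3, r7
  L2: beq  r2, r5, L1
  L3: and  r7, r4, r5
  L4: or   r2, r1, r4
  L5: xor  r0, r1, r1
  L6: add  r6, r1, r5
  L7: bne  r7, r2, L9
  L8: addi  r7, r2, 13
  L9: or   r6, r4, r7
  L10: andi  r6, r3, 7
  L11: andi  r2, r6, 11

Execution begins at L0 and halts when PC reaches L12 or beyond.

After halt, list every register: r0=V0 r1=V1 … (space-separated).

r0=0 r1=9 r2=0 r3=4 r4=15 r5=2 r6=4 r7=28

#0 ori   r4, r7, 15 ; 0/9/15/15/15/2/2/11
#1 xor  r3, r3, r7 ; 0/9/15/4/15/2/2/11
#2 beq  r2, r5, L1 ; 0/9/15/4/15/2/2/11 ; →fallthru
#3 and  r7, r4, r5 ; 0/9/15/4/15/2/2/2
#4 or   r2, r1, r4 ; 0/9/15/4/15/2/2/2
#5 xor  r0, r1, r1 ; 0/9/15/4/15/2/2/2
#6 add  r6, r1, r5 ; 0/9/15/4/15/2/11/2
#7 bne  r7, r2, L9 ; 0/9/15/4/15/2/11/2 ; →target
#8 addi  r7, r2, 13 ; 0/9/15/4/15/2/11/28
#9 or   r6, r4, r7 ; 0/9/15/4/15/2/31/28
#10 andi  r6, r3, 7 ; 0/9/15/4/15/2/4/28
#11 andi  r2, r6, 11 ; 0/9/0/4/15/2/4/28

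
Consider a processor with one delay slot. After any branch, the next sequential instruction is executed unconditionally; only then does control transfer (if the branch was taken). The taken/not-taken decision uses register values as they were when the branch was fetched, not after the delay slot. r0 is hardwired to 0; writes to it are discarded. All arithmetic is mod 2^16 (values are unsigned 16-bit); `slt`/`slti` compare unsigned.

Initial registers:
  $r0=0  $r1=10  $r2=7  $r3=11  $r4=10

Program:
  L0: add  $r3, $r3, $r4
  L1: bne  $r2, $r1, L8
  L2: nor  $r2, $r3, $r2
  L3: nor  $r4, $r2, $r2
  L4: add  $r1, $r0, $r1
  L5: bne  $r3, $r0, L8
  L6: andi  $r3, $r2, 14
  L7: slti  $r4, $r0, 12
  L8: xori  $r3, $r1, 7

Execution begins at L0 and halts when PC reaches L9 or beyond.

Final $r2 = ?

65512

  step pc=0: add  $r3, $r3, $r4  regs=(0,10,7,21,10)
  step pc=1: bne  $r2, $r1, L8  cond=T  regs=(0,10,7,21,10)
  step pc=2: nor  $r2, $r3, $r2  regs=(0,10,65512,21,10)
  step pc=8: xori  $r3, $r1, 7  regs=(0,10,65512,13,10)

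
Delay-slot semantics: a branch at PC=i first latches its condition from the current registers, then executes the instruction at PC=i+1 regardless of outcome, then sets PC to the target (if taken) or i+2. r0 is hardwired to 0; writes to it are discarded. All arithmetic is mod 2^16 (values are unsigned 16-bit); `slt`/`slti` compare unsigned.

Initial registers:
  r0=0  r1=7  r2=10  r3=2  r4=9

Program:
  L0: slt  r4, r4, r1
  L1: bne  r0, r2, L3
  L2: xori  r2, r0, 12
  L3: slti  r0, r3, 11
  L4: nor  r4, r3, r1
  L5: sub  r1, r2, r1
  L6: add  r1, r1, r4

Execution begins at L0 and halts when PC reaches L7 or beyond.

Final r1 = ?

65533

[0] slt  r4, r4, r1  →  {r0:0, r1:7, r2:10, r3:2, r4:0}
[1] bne  r0, r2, L3  →  {r0:0, r1:7, r2:10, r3:2, r4:0}  ⟨branch taken⟩
[2] xori  r2, r0, 12  →  {r0:0, r1:7, r2:12, r3:2, r4:0}
[3] slti  r0, r3, 11  →  {r0:0, r1:7, r2:12, r3:2, r4:0}
[4] nor  r4, r3, r1  →  {r0:0, r1:7, r2:12, r3:2, r4:65528}
[5] sub  r1, r2, r1  →  {r0:0, r1:5, r2:12, r3:2, r4:65528}
[6] add  r1, r1, r4  →  {r0:0, r1:65533, r2:12, r3:2, r4:65528}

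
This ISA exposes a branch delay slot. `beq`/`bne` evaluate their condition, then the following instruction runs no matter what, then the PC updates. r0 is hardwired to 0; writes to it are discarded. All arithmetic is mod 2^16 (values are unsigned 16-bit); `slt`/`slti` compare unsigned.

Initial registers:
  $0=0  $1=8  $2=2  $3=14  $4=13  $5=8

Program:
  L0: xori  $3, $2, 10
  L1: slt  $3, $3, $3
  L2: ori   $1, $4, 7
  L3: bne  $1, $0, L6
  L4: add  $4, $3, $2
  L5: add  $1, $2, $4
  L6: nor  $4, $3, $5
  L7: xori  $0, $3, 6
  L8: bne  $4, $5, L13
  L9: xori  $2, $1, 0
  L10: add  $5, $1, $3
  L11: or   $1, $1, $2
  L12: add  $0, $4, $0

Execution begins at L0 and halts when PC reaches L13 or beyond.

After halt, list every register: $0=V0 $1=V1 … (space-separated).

#0 xori  $3, $2, 10 ; 0/8/2/8/13/8
#1 slt  $3, $3, $3 ; 0/8/2/0/13/8
#2 ori   $1, $4, 7 ; 0/15/2/0/13/8
#3 bne  $1, $0, L6 ; 0/15/2/0/13/8 ; →target
#4 add  $4, $3, $2 ; 0/15/2/0/2/8
#6 nor  $4, $3, $5 ; 0/15/2/0/65527/8
#7 xori  $0, $3, 6 ; 0/15/2/0/65527/8
#8 bne  $4, $5, L13 ; 0/15/2/0/65527/8 ; →target
#9 xori  $2, $1, 0 ; 0/15/15/0/65527/8

$0=0 $1=15 $2=15 $3=0 $4=65527 $5=8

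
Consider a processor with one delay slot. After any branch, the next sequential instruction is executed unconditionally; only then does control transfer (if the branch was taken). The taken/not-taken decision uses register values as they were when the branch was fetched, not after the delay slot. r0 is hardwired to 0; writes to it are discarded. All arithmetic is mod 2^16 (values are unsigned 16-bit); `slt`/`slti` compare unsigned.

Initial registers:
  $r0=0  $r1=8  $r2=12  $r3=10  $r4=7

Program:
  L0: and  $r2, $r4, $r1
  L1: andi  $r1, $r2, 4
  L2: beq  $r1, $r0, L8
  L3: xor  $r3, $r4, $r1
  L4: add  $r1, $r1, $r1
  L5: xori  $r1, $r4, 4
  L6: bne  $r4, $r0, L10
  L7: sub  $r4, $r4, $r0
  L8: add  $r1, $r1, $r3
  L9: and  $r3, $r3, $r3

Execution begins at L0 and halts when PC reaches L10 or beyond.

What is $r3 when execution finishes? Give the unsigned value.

PC=0  and  $r2, $r4, $r1     | $r0=0 $r1=8 $r2=0 $r3=10 $r4=7
PC=1  andi  $r1, $r2, 4      | $r0=0 $r1=0 $r2=0 $r3=10 $r4=7
PC=2  beq  $r1, $r0, L8      | $r0=0 $r1=0 $r2=0 $r3=10 $r4=7  [TAKEN]
PC=3  xor  $r3, $r4, $r1     | $r0=0 $r1=0 $r2=0 $r3=7 $r4=7
PC=8  add  $r1, $r1, $r3     | $r0=0 $r1=7 $r2=0 $r3=7 $r4=7
PC=9  and  $r3, $r3, $r3     | $r0=0 $r1=7 $r2=0 $r3=7 $r4=7

7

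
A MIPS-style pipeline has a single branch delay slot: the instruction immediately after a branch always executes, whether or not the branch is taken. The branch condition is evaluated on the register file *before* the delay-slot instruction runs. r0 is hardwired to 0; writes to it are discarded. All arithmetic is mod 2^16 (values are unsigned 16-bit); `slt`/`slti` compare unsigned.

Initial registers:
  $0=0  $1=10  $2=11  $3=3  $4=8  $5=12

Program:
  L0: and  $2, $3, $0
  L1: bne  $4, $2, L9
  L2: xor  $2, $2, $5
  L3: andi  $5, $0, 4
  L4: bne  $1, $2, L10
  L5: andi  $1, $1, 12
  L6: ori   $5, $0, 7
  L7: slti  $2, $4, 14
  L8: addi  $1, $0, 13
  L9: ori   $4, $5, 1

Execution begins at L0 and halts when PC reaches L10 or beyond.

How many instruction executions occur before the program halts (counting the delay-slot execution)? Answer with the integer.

#0 and  $2, $3, $0 ; 0/10/0/3/8/12
#1 bne  $4, $2, L9 ; 0/10/0/3/8/12 ; →target
#2 xor  $2, $2, $5 ; 0/10/12/3/8/12
#9 ori   $4, $5, 1 ; 0/10/12/3/13/12

4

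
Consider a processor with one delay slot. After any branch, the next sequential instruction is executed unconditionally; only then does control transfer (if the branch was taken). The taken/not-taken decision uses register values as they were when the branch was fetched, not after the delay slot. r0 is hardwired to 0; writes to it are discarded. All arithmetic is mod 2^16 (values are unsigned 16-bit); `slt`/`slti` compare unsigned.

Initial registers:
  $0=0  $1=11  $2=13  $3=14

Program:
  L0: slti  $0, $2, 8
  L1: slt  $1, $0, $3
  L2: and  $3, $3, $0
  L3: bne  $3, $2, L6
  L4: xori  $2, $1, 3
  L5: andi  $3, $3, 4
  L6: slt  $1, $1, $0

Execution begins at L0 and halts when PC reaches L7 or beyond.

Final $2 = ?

[0] slti  $0, $2, 8  →  {$0:0, $1:11, $2:13, $3:14}
[1] slt  $1, $0, $3  →  {$0:0, $1:1, $2:13, $3:14}
[2] and  $3, $3, $0  →  {$0:0, $1:1, $2:13, $3:0}
[3] bne  $3, $2, L6  →  {$0:0, $1:1, $2:13, $3:0}  ⟨branch taken⟩
[4] xori  $2, $1, 3  →  {$0:0, $1:1, $2:2, $3:0}
[6] slt  $1, $1, $0  →  {$0:0, $1:0, $2:2, $3:0}

2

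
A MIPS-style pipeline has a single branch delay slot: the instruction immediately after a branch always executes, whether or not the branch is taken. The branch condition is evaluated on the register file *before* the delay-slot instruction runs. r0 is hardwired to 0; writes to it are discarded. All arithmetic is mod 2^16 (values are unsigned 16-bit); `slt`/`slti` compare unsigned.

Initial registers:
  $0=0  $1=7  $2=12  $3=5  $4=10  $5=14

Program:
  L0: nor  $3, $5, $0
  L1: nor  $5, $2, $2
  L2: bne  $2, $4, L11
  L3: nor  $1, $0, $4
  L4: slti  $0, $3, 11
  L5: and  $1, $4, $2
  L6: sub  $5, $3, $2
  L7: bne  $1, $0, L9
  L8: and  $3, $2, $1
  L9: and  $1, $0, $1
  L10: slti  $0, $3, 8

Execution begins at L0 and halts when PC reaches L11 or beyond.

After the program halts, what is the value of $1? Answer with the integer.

65525

  step pc=0: nor  $3, $5, $0  regs=(0,7,12,65521,10,14)
  step pc=1: nor  $5, $2, $2  regs=(0,7,12,65521,10,65523)
  step pc=2: bne  $2, $4, L11  cond=T  regs=(0,7,12,65521,10,65523)
  step pc=3: nor  $1, $0, $4  regs=(0,65525,12,65521,10,65523)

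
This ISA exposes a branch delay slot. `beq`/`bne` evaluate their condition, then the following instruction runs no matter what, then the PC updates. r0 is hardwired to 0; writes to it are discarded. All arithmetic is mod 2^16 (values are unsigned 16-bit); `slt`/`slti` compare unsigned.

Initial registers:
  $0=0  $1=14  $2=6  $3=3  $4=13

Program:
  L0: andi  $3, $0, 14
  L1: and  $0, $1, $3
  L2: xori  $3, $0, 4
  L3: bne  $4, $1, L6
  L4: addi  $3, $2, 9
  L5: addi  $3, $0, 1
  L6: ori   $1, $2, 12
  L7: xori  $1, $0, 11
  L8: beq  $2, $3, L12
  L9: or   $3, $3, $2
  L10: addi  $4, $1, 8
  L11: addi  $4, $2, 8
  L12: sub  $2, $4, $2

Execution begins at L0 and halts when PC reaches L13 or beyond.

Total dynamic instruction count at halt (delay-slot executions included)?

  step pc=0: andi  $3, $0, 14  regs=(0,14,6,0,13)
  step pc=1: and  $0, $1, $3  regs=(0,14,6,0,13)
  step pc=2: xori  $3, $0, 4  regs=(0,14,6,4,13)
  step pc=3: bne  $4, $1, L6  cond=T  regs=(0,14,6,4,13)
  step pc=4: addi  $3, $2, 9  regs=(0,14,6,15,13)
  step pc=6: ori   $1, $2, 12  regs=(0,14,6,15,13)
  step pc=7: xori  $1, $0, 11  regs=(0,11,6,15,13)
  step pc=8: beq  $2, $3, L12  cond=F  regs=(0,11,6,15,13)
  step pc=9: or   $3, $3, $2  regs=(0,11,6,15,13)
  step pc=10: addi  $4, $1, 8  regs=(0,11,6,15,19)
  step pc=11: addi  $4, $2, 8  regs=(0,11,6,15,14)
  step pc=12: sub  $2, $4, $2  regs=(0,11,8,15,14)

12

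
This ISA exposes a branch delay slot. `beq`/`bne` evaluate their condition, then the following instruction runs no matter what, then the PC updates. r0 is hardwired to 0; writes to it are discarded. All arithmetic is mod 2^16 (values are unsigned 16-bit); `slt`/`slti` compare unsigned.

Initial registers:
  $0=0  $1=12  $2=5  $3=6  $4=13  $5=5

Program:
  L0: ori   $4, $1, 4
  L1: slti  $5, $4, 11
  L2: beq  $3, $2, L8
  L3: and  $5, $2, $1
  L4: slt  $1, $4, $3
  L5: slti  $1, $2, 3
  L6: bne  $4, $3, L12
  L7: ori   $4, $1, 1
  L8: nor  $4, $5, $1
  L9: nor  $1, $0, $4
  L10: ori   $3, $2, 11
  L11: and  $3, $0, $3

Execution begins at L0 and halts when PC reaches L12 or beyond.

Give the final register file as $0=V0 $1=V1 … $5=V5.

  step pc=0: ori   $4, $1, 4  regs=(0,12,5,6,12,5)
  step pc=1: slti  $5, $4, 11  regs=(0,12,5,6,12,0)
  step pc=2: beq  $3, $2, L8  cond=F  regs=(0,12,5,6,12,0)
  step pc=3: and  $5, $2, $1  regs=(0,12,5,6,12,4)
  step pc=4: slt  $1, $4, $3  regs=(0,0,5,6,12,4)
  step pc=5: slti  $1, $2, 3  regs=(0,0,5,6,12,4)
  step pc=6: bne  $4, $3, L12  cond=T  regs=(0,0,5,6,12,4)
  step pc=7: ori   $4, $1, 1  regs=(0,0,5,6,1,4)

$0=0 $1=0 $2=5 $3=6 $4=1 $5=4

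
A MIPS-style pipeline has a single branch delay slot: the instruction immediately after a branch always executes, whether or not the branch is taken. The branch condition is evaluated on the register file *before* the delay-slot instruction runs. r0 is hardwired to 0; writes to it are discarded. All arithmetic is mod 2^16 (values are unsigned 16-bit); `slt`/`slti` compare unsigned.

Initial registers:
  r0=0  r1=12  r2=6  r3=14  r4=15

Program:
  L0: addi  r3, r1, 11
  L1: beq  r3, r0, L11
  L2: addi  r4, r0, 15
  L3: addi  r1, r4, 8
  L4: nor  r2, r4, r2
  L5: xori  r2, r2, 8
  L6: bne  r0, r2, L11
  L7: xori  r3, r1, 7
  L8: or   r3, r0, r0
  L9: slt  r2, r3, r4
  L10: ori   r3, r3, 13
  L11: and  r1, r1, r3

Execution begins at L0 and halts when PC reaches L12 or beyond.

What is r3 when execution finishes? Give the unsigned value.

#0 addi  r3, r1, 11 ; 0/12/6/23/15
#1 beq  r3, r0, L11 ; 0/12/6/23/15 ; →fallthru
#2 addi  r4, r0, 15 ; 0/12/6/23/15
#3 addi  r1, r4, 8 ; 0/23/6/23/15
#4 nor  r2, r4, r2 ; 0/23/65520/23/15
#5 xori  r2, r2, 8 ; 0/23/65528/23/15
#6 bne  r0, r2, L11 ; 0/23/65528/23/15 ; →target
#7 xori  r3, r1, 7 ; 0/23/65528/16/15
#11 and  r1, r1, r3 ; 0/16/65528/16/15

16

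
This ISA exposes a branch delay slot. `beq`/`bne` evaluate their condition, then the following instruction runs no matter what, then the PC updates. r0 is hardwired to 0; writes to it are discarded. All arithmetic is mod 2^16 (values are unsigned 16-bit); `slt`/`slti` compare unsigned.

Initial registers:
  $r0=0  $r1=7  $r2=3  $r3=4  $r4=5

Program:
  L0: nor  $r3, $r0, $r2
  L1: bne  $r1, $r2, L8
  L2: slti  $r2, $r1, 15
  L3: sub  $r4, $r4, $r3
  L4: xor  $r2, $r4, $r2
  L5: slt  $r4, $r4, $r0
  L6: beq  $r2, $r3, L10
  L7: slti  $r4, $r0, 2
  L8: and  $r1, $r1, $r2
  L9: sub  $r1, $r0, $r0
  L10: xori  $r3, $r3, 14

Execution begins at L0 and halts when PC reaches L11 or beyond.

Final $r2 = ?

1

#0 nor  $r3, $r0, $r2 ; 0/7/3/65532/5
#1 bne  $r1, $r2, L8 ; 0/7/3/65532/5 ; →target
#2 slti  $r2, $r1, 15 ; 0/7/1/65532/5
#8 and  $r1, $r1, $r2 ; 0/1/1/65532/5
#9 sub  $r1, $r0, $r0 ; 0/0/1/65532/5
#10 xori  $r3, $r3, 14 ; 0/0/1/65522/5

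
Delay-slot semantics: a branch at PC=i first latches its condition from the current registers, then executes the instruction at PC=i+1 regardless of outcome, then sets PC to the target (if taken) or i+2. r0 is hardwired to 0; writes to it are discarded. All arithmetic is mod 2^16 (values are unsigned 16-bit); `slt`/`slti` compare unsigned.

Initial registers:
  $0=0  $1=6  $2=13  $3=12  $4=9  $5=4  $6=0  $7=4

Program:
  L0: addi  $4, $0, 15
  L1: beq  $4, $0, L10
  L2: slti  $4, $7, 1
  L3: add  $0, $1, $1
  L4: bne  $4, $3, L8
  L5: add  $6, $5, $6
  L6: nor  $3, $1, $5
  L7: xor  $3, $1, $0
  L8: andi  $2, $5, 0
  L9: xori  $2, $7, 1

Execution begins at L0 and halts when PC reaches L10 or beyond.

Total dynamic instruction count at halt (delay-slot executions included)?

8

[0] addi  $4, $0, 15  →  {$0:0, $1:6, $2:13, $3:12, $4:15, $5:4, $6:0, $7:4}
[1] beq  $4, $0, L10  →  {$0:0, $1:6, $2:13, $3:12, $4:15, $5:4, $6:0, $7:4}  ⟨branch fallthrough⟩
[2] slti  $4, $7, 1  →  {$0:0, $1:6, $2:13, $3:12, $4:0, $5:4, $6:0, $7:4}
[3] add  $0, $1, $1  →  {$0:0, $1:6, $2:13, $3:12, $4:0, $5:4, $6:0, $7:4}
[4] bne  $4, $3, L8  →  {$0:0, $1:6, $2:13, $3:12, $4:0, $5:4, $6:0, $7:4}  ⟨branch taken⟩
[5] add  $6, $5, $6  →  {$0:0, $1:6, $2:13, $3:12, $4:0, $5:4, $6:4, $7:4}
[8] andi  $2, $5, 0  →  {$0:0, $1:6, $2:0, $3:12, $4:0, $5:4, $6:4, $7:4}
[9] xori  $2, $7, 1  →  {$0:0, $1:6, $2:5, $3:12, $4:0, $5:4, $6:4, $7:4}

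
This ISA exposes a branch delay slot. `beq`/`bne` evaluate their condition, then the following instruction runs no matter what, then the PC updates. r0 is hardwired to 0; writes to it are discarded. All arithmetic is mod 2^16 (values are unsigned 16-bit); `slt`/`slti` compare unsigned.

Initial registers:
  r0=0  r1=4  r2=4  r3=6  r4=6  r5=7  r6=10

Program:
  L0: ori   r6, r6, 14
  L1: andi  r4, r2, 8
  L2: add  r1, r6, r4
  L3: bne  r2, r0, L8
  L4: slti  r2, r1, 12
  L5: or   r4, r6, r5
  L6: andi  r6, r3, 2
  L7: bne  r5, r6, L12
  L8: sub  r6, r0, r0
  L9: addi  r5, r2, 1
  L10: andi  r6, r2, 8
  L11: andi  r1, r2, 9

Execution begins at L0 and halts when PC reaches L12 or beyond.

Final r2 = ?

  step pc=0: ori   r6, r6, 14  regs=(0,4,4,6,6,7,14)
  step pc=1: andi  r4, r2, 8  regs=(0,4,4,6,0,7,14)
  step pc=2: add  r1, r6, r4  regs=(0,14,4,6,0,7,14)
  step pc=3: bne  r2, r0, L8  cond=T  regs=(0,14,4,6,0,7,14)
  step pc=4: slti  r2, r1, 12  regs=(0,14,0,6,0,7,14)
  step pc=8: sub  r6, r0, r0  regs=(0,14,0,6,0,7,0)
  step pc=9: addi  r5, r2, 1  regs=(0,14,0,6,0,1,0)
  step pc=10: andi  r6, r2, 8  regs=(0,14,0,6,0,1,0)
  step pc=11: andi  r1, r2, 9  regs=(0,0,0,6,0,1,0)

0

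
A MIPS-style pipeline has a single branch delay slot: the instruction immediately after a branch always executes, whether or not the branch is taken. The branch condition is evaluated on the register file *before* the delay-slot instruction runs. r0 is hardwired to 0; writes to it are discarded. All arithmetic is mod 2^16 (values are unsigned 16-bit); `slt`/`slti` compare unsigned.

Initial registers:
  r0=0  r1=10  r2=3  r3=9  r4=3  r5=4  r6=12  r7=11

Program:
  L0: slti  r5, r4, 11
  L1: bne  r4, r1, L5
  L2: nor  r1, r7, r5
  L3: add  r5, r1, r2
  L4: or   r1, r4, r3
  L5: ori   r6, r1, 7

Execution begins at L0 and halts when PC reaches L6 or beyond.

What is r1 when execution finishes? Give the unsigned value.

PC=0  slti  r5, r4, 11       | r0=0 r1=10 r2=3 r3=9 r4=3 r5=1 r6=12 r7=11
PC=1  bne  r4, r1, L5        | r0=0 r1=10 r2=3 r3=9 r4=3 r5=1 r6=12 r7=11  [TAKEN]
PC=2  nor  r1, r7, r5        | r0=0 r1=65524 r2=3 r3=9 r4=3 r5=1 r6=12 r7=11
PC=5  ori   r6, r1, 7        | r0=0 r1=65524 r2=3 r3=9 r4=3 r5=1 r6=65527 r7=11

65524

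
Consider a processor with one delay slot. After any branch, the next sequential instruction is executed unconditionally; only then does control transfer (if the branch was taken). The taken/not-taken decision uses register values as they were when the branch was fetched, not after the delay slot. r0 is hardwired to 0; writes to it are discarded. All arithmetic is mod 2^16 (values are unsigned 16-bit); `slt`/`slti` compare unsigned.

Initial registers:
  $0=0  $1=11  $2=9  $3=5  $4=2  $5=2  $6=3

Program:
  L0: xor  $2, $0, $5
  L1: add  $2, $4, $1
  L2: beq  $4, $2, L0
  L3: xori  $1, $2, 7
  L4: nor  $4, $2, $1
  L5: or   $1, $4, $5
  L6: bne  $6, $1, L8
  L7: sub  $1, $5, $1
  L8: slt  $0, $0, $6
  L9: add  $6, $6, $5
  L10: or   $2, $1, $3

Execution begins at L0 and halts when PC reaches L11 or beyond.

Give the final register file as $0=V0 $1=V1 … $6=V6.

$0=0 $1=16 $2=21 $3=5 $4=65520 $5=2 $6=5

[0] xor  $2, $0, $5  →  {$0:0, $1:11, $2:2, $3:5, $4:2, $5:2, $6:3}
[1] add  $2, $4, $1  →  {$0:0, $1:11, $2:13, $3:5, $4:2, $5:2, $6:3}
[2] beq  $4, $2, L0  →  {$0:0, $1:11, $2:13, $3:5, $4:2, $5:2, $6:3}  ⟨branch fallthrough⟩
[3] xori  $1, $2, 7  →  {$0:0, $1:10, $2:13, $3:5, $4:2, $5:2, $6:3}
[4] nor  $4, $2, $1  →  {$0:0, $1:10, $2:13, $3:5, $4:65520, $5:2, $6:3}
[5] or   $1, $4, $5  →  {$0:0, $1:65522, $2:13, $3:5, $4:65520, $5:2, $6:3}
[6] bne  $6, $1, L8  →  {$0:0, $1:65522, $2:13, $3:5, $4:65520, $5:2, $6:3}  ⟨branch taken⟩
[7] sub  $1, $5, $1  →  {$0:0, $1:16, $2:13, $3:5, $4:65520, $5:2, $6:3}
[8] slt  $0, $0, $6  →  {$0:0, $1:16, $2:13, $3:5, $4:65520, $5:2, $6:3}
[9] add  $6, $6, $5  →  {$0:0, $1:16, $2:13, $3:5, $4:65520, $5:2, $6:5}
[10] or   $2, $1, $3  →  {$0:0, $1:16, $2:21, $3:5, $4:65520, $5:2, $6:5}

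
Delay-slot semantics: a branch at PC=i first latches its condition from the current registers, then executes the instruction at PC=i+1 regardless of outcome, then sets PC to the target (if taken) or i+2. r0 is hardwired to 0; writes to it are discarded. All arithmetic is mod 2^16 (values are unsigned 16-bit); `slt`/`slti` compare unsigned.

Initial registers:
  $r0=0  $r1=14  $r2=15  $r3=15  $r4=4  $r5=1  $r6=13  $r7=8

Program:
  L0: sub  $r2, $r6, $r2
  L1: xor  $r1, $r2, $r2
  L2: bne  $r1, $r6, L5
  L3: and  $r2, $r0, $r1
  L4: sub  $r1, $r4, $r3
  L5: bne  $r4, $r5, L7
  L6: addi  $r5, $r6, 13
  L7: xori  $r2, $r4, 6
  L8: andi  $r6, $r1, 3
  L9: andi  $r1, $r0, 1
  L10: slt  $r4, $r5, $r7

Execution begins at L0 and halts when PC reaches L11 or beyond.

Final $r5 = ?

PC=0  sub  $r2, $r6, $r2     | $r0=0 $r1=14 $r2=65534 $r3=15 $r4=4 $r5=1 $r6=13 $r7=8
PC=1  xor  $r1, $r2, $r2     | $r0=0 $r1=0 $r2=65534 $r3=15 $r4=4 $r5=1 $r6=13 $r7=8
PC=2  bne  $r1, $r6, L5      | $r0=0 $r1=0 $r2=65534 $r3=15 $r4=4 $r5=1 $r6=13 $r7=8  [TAKEN]
PC=3  and  $r2, $r0, $r1     | $r0=0 $r1=0 $r2=0 $r3=15 $r4=4 $r5=1 $r6=13 $r7=8
PC=5  bne  $r4, $r5, L7      | $r0=0 $r1=0 $r2=0 $r3=15 $r4=4 $r5=1 $r6=13 $r7=8  [TAKEN]
PC=6  addi  $r5, $r6, 13     | $r0=0 $r1=0 $r2=0 $r3=15 $r4=4 $r5=26 $r6=13 $r7=8
PC=7  xori  $r2, $r4, 6      | $r0=0 $r1=0 $r2=2 $r3=15 $r4=4 $r5=26 $r6=13 $r7=8
PC=8  andi  $r6, $r1, 3      | $r0=0 $r1=0 $r2=2 $r3=15 $r4=4 $r5=26 $r6=0 $r7=8
PC=9  andi  $r1, $r0, 1      | $r0=0 $r1=0 $r2=2 $r3=15 $r4=4 $r5=26 $r6=0 $r7=8
PC=10 slt  $r4, $r5, $r7     | $r0=0 $r1=0 $r2=2 $r3=15 $r4=0 $r5=26 $r6=0 $r7=8

26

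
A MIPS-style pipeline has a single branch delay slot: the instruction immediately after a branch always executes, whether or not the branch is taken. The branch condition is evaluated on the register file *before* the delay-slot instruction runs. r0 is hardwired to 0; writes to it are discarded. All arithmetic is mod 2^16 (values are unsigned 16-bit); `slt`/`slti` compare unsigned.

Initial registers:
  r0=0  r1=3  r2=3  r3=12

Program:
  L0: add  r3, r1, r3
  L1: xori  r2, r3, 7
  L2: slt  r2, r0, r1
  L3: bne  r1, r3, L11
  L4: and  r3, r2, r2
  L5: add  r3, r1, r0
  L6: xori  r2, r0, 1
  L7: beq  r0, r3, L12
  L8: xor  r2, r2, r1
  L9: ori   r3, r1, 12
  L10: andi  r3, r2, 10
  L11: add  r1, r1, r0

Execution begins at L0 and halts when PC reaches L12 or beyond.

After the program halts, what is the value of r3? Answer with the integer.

1

PC=0  add  r3, r1, r3        | r0=0 r1=3 r2=3 r3=15
PC=1  xori  r2, r3, 7        | r0=0 r1=3 r2=8 r3=15
PC=2  slt  r2, r0, r1        | r0=0 r1=3 r2=1 r3=15
PC=3  bne  r1, r3, L11       | r0=0 r1=3 r2=1 r3=15  [TAKEN]
PC=4  and  r3, r2, r2        | r0=0 r1=3 r2=1 r3=1
PC=11 add  r1, r1, r0        | r0=0 r1=3 r2=1 r3=1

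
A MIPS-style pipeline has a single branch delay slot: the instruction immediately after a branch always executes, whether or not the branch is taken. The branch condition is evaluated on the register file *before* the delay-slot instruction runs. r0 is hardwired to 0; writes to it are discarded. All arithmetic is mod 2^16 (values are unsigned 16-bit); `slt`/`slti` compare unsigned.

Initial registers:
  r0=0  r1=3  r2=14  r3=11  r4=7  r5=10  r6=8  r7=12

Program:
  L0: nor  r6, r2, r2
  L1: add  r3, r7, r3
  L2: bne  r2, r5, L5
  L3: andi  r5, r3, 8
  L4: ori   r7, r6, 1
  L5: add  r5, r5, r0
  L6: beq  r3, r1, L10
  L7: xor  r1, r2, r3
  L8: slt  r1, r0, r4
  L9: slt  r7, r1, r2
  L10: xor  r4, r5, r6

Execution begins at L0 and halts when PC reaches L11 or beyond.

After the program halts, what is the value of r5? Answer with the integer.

#0 nor  r6, r2, r2 ; 0/3/14/11/7/10/65521/12
#1 add  r3, r7, r3 ; 0/3/14/23/7/10/65521/12
#2 bne  r2, r5, L5 ; 0/3/14/23/7/10/65521/12 ; →target
#3 andi  r5, r3, 8 ; 0/3/14/23/7/0/65521/12
#5 add  r5, r5, r0 ; 0/3/14/23/7/0/65521/12
#6 beq  r3, r1, L10 ; 0/3/14/23/7/0/65521/12 ; →fallthru
#7 xor  r1, r2, r3 ; 0/25/14/23/7/0/65521/12
#8 slt  r1, r0, r4 ; 0/1/14/23/7/0/65521/12
#9 slt  r7, r1, r2 ; 0/1/14/23/7/0/65521/1
#10 xor  r4, r5, r6 ; 0/1/14/23/65521/0/65521/1

0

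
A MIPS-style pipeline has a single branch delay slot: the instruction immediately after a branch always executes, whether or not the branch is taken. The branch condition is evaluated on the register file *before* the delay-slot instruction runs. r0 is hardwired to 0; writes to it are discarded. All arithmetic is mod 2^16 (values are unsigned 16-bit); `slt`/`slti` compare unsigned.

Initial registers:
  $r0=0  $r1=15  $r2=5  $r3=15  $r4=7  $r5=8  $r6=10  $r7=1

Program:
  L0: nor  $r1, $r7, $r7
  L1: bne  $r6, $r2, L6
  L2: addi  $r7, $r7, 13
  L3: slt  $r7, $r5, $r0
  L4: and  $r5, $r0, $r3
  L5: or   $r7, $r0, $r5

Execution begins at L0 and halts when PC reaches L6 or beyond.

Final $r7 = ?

#0 nor  $r1, $r7, $r7 ; 0/65534/5/15/7/8/10/1
#1 bne  $r6, $r2, L6 ; 0/65534/5/15/7/8/10/1 ; →target
#2 addi  $r7, $r7, 13 ; 0/65534/5/15/7/8/10/14

14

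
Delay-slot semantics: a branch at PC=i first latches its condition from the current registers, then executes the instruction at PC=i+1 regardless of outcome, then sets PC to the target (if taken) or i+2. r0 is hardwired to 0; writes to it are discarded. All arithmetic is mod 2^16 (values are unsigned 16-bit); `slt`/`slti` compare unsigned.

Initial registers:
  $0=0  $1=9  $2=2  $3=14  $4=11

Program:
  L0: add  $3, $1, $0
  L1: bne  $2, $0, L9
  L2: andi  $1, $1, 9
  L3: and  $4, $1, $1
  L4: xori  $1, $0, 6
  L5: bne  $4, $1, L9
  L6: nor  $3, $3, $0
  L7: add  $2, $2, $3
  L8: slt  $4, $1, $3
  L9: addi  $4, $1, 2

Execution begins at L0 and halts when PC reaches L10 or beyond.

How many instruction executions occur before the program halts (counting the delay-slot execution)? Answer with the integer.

4

#0 add  $3, $1, $0 ; 0/9/2/9/11
#1 bne  $2, $0, L9 ; 0/9/2/9/11 ; →target
#2 andi  $1, $1, 9 ; 0/9/2/9/11
#9 addi  $4, $1, 2 ; 0/9/2/9/11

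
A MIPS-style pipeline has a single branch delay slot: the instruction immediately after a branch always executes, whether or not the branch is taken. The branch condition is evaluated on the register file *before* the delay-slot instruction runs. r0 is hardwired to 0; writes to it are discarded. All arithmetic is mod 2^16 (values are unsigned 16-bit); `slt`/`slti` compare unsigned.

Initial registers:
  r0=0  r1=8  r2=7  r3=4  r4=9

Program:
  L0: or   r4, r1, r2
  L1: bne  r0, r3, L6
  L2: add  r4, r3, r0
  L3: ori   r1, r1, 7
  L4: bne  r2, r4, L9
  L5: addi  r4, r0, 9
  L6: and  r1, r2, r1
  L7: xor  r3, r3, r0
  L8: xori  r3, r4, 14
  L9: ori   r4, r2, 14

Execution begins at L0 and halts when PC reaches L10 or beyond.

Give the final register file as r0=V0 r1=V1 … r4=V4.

r0=0 r1=0 r2=7 r3=10 r4=15

  step pc=0: or   r4, r1, r2  regs=(0,8,7,4,15)
  step pc=1: bne  r0, r3, L6  cond=T  regs=(0,8,7,4,15)
  step pc=2: add  r4, r3, r0  regs=(0,8,7,4,4)
  step pc=6: and  r1, r2, r1  regs=(0,0,7,4,4)
  step pc=7: xor  r3, r3, r0  regs=(0,0,7,4,4)
  step pc=8: xori  r3, r4, 14  regs=(0,0,7,10,4)
  step pc=9: ori   r4, r2, 14  regs=(0,0,7,10,15)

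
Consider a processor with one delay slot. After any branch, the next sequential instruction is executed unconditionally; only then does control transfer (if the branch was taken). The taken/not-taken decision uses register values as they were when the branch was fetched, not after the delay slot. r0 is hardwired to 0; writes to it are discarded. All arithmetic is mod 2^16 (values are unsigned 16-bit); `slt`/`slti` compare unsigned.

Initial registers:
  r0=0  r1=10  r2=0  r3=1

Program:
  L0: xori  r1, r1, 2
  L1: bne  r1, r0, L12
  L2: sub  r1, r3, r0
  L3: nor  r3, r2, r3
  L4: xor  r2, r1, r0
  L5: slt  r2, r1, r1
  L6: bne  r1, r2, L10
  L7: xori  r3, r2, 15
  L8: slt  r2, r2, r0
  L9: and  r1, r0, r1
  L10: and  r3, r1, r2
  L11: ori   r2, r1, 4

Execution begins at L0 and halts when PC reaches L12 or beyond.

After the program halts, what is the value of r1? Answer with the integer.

1

#0 xori  r1, r1, 2 ; 0/8/0/1
#1 bne  r1, r0, L12 ; 0/8/0/1 ; →target
#2 sub  r1, r3, r0 ; 0/1/0/1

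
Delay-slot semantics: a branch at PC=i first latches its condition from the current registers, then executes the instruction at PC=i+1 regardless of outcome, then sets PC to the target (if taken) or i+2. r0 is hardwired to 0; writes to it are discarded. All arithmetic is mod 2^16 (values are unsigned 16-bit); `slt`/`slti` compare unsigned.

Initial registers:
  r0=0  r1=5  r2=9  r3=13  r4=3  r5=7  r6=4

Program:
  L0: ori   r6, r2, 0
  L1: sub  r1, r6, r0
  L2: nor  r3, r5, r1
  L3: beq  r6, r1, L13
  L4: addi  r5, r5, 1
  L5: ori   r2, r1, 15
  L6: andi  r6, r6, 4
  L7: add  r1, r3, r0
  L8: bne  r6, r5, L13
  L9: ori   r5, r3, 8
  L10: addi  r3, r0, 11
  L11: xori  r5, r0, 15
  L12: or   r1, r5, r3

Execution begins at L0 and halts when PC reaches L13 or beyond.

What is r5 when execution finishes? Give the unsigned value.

8

PC=0  ori   r6, r2, 0        | r0=0 r1=5 r2=9 r3=13 r4=3 r5=7 r6=9
PC=1  sub  r1, r6, r0        | r0=0 r1=9 r2=9 r3=13 r4=3 r5=7 r6=9
PC=2  nor  r3, r5, r1        | r0=0 r1=9 r2=9 r3=65520 r4=3 r5=7 r6=9
PC=3  beq  r6, r1, L13       | r0=0 r1=9 r2=9 r3=65520 r4=3 r5=7 r6=9  [TAKEN]
PC=4  addi  r5, r5, 1        | r0=0 r1=9 r2=9 r3=65520 r4=3 r5=8 r6=9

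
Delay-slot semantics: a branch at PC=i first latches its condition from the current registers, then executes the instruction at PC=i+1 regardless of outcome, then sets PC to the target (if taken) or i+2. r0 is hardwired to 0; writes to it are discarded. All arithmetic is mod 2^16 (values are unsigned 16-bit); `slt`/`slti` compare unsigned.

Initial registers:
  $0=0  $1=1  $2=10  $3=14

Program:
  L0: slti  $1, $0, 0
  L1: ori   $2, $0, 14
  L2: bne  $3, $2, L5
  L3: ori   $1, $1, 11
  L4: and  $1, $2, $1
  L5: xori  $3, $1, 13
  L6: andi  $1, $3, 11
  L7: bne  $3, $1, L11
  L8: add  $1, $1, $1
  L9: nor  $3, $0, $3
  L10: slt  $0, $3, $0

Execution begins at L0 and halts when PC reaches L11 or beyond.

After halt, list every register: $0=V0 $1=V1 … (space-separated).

[0] slti  $1, $0, 0  →  {$0:0, $1:0, $2:10, $3:14}
[1] ori   $2, $0, 14  →  {$0:0, $1:0, $2:14, $3:14}
[2] bne  $3, $2, L5  →  {$0:0, $1:0, $2:14, $3:14}  ⟨branch fallthrough⟩
[3] ori   $1, $1, 11  →  {$0:0, $1:11, $2:14, $3:14}
[4] and  $1, $2, $1  →  {$0:0, $1:10, $2:14, $3:14}
[5] xori  $3, $1, 13  →  {$0:0, $1:10, $2:14, $3:7}
[6] andi  $1, $3, 11  →  {$0:0, $1:3, $2:14, $3:7}
[7] bne  $3, $1, L11  →  {$0:0, $1:3, $2:14, $3:7}  ⟨branch taken⟩
[8] add  $1, $1, $1  →  {$0:0, $1:6, $2:14, $3:7}

$0=0 $1=6 $2=14 $3=7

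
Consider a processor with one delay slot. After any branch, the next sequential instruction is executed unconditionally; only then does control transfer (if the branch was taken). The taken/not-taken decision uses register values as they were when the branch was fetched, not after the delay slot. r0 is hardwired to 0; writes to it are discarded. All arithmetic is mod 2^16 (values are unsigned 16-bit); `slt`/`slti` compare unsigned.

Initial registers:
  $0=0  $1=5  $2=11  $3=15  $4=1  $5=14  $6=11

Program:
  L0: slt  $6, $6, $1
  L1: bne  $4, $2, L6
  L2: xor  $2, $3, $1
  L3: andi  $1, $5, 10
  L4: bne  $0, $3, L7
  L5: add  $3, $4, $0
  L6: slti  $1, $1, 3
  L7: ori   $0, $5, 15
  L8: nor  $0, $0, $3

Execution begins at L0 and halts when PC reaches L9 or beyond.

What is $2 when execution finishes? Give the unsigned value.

#0 slt  $6, $6, $1 ; 0/5/11/15/1/14/0
#1 bne  $4, $2, L6 ; 0/5/11/15/1/14/0 ; →target
#2 xor  $2, $3, $1 ; 0/5/10/15/1/14/0
#6 slti  $1, $1, 3 ; 0/0/10/15/1/14/0
#7 ori   $0, $5, 15 ; 0/0/10/15/1/14/0
#8 nor  $0, $0, $3 ; 0/0/10/15/1/14/0

10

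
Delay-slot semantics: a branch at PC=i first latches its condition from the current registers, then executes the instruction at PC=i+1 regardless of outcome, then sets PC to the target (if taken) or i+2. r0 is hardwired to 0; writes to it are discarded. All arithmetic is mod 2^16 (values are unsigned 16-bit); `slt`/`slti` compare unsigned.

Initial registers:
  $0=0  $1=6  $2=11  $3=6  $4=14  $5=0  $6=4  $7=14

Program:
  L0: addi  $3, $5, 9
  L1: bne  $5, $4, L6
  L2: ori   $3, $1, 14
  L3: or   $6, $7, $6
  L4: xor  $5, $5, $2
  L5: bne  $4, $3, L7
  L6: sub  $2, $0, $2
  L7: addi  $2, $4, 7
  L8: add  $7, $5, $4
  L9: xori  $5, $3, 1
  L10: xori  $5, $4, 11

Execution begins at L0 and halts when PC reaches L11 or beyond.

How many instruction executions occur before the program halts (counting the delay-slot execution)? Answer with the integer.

[0] addi  $3, $5, 9  →  {$0:0, $1:6, $2:11, $3:9, $4:14, $5:0, $6:4, $7:14}
[1] bne  $5, $4, L6  →  {$0:0, $1:6, $2:11, $3:9, $4:14, $5:0, $6:4, $7:14}  ⟨branch taken⟩
[2] ori   $3, $1, 14  →  {$0:0, $1:6, $2:11, $3:14, $4:14, $5:0, $6:4, $7:14}
[6] sub  $2, $0, $2  →  {$0:0, $1:6, $2:65525, $3:14, $4:14, $5:0, $6:4, $7:14}
[7] addi  $2, $4, 7  →  {$0:0, $1:6, $2:21, $3:14, $4:14, $5:0, $6:4, $7:14}
[8] add  $7, $5, $4  →  {$0:0, $1:6, $2:21, $3:14, $4:14, $5:0, $6:4, $7:14}
[9] xori  $5, $3, 1  →  {$0:0, $1:6, $2:21, $3:14, $4:14, $5:15, $6:4, $7:14}
[10] xori  $5, $4, 11  →  {$0:0, $1:6, $2:21, $3:14, $4:14, $5:5, $6:4, $7:14}

8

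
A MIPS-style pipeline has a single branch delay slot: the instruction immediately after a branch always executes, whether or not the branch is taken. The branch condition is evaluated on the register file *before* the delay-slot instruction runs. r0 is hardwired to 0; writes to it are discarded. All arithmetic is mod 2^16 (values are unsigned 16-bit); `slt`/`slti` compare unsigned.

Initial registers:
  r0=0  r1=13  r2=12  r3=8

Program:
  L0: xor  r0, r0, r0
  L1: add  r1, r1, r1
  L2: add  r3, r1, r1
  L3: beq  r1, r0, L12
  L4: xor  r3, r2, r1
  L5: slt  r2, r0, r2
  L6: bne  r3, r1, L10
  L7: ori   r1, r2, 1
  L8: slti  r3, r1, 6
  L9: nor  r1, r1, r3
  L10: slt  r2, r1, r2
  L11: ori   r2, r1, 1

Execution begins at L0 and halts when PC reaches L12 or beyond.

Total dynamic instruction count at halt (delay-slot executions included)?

10

PC=0  xor  r0, r0, r0        | r0=0 r1=13 r2=12 r3=8
PC=1  add  r1, r1, r1        | r0=0 r1=26 r2=12 r3=8
PC=2  add  r3, r1, r1        | r0=0 r1=26 r2=12 r3=52
PC=3  beq  r1, r0, L12       | r0=0 r1=26 r2=12 r3=52  [not taken]
PC=4  xor  r3, r2, r1        | r0=0 r1=26 r2=12 r3=22
PC=5  slt  r2, r0, r2        | r0=0 r1=26 r2=1 r3=22
PC=6  bne  r3, r1, L10       | r0=0 r1=26 r2=1 r3=22  [TAKEN]
PC=7  ori   r1, r2, 1        | r0=0 r1=1 r2=1 r3=22
PC=10 slt  r2, r1, r2        | r0=0 r1=1 r2=0 r3=22
PC=11 ori   r2, r1, 1        | r0=0 r1=1 r2=1 r3=22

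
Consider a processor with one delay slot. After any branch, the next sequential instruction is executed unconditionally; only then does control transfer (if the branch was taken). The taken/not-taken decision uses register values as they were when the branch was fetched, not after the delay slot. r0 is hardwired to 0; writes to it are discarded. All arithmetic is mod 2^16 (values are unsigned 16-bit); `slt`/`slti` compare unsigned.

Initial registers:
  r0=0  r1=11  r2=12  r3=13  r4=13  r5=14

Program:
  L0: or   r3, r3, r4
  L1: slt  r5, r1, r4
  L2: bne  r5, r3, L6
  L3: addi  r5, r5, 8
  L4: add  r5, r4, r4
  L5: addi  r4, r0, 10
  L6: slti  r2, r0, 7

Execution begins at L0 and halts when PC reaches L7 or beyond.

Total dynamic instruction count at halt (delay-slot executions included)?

PC=0  or   r3, r3, r4        | r0=0 r1=11 r2=12 r3=13 r4=13 r5=14
PC=1  slt  r5, r1, r4        | r0=0 r1=11 r2=12 r3=13 r4=13 r5=1
PC=2  bne  r5, r3, L6        | r0=0 r1=11 r2=12 r3=13 r4=13 r5=1  [TAKEN]
PC=3  addi  r5, r5, 8        | r0=0 r1=11 r2=12 r3=13 r4=13 r5=9
PC=6  slti  r2, r0, 7        | r0=0 r1=11 r2=1 r3=13 r4=13 r5=9

5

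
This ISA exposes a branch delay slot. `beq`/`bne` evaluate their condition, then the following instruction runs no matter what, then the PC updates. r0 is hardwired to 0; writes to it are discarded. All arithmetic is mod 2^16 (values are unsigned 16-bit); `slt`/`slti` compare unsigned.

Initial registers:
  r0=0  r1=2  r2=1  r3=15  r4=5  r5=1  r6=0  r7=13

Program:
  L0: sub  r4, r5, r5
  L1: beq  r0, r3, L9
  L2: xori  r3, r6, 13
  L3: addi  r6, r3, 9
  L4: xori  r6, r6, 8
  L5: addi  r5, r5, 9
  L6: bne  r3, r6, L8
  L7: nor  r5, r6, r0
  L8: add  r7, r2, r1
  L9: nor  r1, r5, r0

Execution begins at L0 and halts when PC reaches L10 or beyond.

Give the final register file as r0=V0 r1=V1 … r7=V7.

  step pc=0: sub  r4, r5, r5  regs=(0,2,1,15,0,1,0,13)
  step pc=1: beq  r0, r3, L9  cond=F  regs=(0,2,1,15,0,1,0,13)
  step pc=2: xori  r3, r6, 13  regs=(0,2,1,13,0,1,0,13)
  step pc=3: addi  r6, r3, 9  regs=(0,2,1,13,0,1,22,13)
  step pc=4: xori  r6, r6, 8  regs=(0,2,1,13,0,1,30,13)
  step pc=5: addi  r5, r5, 9  regs=(0,2,1,13,0,10,30,13)
  step pc=6: bne  r3, r6, L8  cond=T  regs=(0,2,1,13,0,10,30,13)
  step pc=7: nor  r5, r6, r0  regs=(0,2,1,13,0,65505,30,13)
  step pc=8: add  r7, r2, r1  regs=(0,2,1,13,0,65505,30,3)
  step pc=9: nor  r1, r5, r0  regs=(0,30,1,13,0,65505,30,3)

r0=0 r1=30 r2=1 r3=13 r4=0 r5=65505 r6=30 r7=3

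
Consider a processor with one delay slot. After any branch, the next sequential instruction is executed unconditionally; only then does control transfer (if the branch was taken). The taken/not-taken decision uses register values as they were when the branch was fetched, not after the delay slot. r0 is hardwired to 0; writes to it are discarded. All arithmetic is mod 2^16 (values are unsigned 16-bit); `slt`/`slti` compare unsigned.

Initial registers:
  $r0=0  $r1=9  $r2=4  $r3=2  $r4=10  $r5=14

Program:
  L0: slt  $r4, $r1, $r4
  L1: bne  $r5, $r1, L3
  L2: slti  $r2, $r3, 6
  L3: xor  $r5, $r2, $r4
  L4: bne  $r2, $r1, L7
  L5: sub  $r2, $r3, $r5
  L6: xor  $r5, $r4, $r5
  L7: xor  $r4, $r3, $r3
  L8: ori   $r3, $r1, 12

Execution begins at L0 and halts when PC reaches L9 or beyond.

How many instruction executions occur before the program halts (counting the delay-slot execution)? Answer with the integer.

8

[0] slt  $r4, $r1, $r4  →  {$r0:0, $r1:9, $r2:4, $r3:2, $r4:1, $r5:14}
[1] bne  $r5, $r1, L3  →  {$r0:0, $r1:9, $r2:4, $r3:2, $r4:1, $r5:14}  ⟨branch taken⟩
[2] slti  $r2, $r3, 6  →  {$r0:0, $r1:9, $r2:1, $r3:2, $r4:1, $r5:14}
[3] xor  $r5, $r2, $r4  →  {$r0:0, $r1:9, $r2:1, $r3:2, $r4:1, $r5:0}
[4] bne  $r2, $r1, L7  →  {$r0:0, $r1:9, $r2:1, $r3:2, $r4:1, $r5:0}  ⟨branch taken⟩
[5] sub  $r2, $r3, $r5  →  {$r0:0, $r1:9, $r2:2, $r3:2, $r4:1, $r5:0}
[7] xor  $r4, $r3, $r3  →  {$r0:0, $r1:9, $r2:2, $r3:2, $r4:0, $r5:0}
[8] ori   $r3, $r1, 12  →  {$r0:0, $r1:9, $r2:2, $r3:13, $r4:0, $r5:0}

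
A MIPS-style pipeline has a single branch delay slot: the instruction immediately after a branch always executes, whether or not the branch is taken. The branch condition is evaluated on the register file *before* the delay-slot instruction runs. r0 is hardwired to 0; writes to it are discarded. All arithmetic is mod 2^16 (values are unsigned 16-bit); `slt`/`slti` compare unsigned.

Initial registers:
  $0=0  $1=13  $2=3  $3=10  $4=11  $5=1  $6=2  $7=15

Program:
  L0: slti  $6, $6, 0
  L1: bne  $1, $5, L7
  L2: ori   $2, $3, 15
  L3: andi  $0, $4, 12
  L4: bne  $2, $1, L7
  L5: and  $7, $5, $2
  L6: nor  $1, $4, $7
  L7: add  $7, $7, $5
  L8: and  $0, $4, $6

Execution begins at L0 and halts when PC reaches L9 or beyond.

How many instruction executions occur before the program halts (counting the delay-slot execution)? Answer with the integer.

[0] slti  $6, $6, 0  →  {$0:0, $1:13, $2:3, $3:10, $4:11, $5:1, $6:0, $7:15}
[1] bne  $1, $5, L7  →  {$0:0, $1:13, $2:3, $3:10, $4:11, $5:1, $6:0, $7:15}  ⟨branch taken⟩
[2] ori   $2, $3, 15  →  {$0:0, $1:13, $2:15, $3:10, $4:11, $5:1, $6:0, $7:15}
[7] add  $7, $7, $5  →  {$0:0, $1:13, $2:15, $3:10, $4:11, $5:1, $6:0, $7:16}
[8] and  $0, $4, $6  →  {$0:0, $1:13, $2:15, $3:10, $4:11, $5:1, $6:0, $7:16}

5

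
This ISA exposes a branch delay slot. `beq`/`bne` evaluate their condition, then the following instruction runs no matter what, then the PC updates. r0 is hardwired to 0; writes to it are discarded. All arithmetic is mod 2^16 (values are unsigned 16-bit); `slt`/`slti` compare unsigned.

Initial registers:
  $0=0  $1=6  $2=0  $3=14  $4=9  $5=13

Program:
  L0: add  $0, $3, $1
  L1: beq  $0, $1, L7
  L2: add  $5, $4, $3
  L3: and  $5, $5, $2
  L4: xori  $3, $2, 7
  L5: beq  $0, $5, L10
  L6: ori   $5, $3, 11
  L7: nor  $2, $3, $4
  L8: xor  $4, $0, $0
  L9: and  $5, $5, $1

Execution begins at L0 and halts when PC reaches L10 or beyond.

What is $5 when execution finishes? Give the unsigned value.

15

PC=0  add  $0, $3, $1        | $0=0 $1=6 $2=0 $3=14 $4=9 $5=13
PC=1  beq  $0, $1, L7        | $0=0 $1=6 $2=0 $3=14 $4=9 $5=13  [not taken]
PC=2  add  $5, $4, $3        | $0=0 $1=6 $2=0 $3=14 $4=9 $5=23
PC=3  and  $5, $5, $2        | $0=0 $1=6 $2=0 $3=14 $4=9 $5=0
PC=4  xori  $3, $2, 7        | $0=0 $1=6 $2=0 $3=7 $4=9 $5=0
PC=5  beq  $0, $5, L10       | $0=0 $1=6 $2=0 $3=7 $4=9 $5=0  [TAKEN]
PC=6  ori   $5, $3, 11       | $0=0 $1=6 $2=0 $3=7 $4=9 $5=15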